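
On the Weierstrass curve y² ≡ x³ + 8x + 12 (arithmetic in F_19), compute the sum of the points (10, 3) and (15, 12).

(10, 3) + (15, 12). λ = (12 - 3)/(15 - 10) ≡ 9/5 mod 19. 5⁻¹ ≡ 4 (mod 19) since 5·4 = 20 ≡ 1, so λ ≡ 17.
  x = λ² - 10 - 15 = 289 - 25 ≡ 17; y = λ·(10 - 17) - 3 ≡ 11. → (17, 11)

(17, 11)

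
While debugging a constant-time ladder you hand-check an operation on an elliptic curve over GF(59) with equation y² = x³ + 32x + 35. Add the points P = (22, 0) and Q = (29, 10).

(22, 0) + (29, 10). λ = (10 - 0)/(29 - 22) ≡ 10/7 mod 59. 7⁻¹ ≡ 17 (mod 59) since 7·17 = 119 ≡ 1, so λ ≡ 52.
  x = λ² - 22 - 29 = 2704 - 51 ≡ 57; y = λ·(22 - 57) - 0 ≡ 9. → (57, 9)

(57, 9)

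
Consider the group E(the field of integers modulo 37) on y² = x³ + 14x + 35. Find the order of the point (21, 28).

2P: tangent at (21, 28): λ = (3·21² + 14)/(2·28) ≡ 5/19. 19⁻¹ ≡ 2 (mod 37), so λ ≡ 5·2 ≡ 10.
  x = λ² - 21 - 21 = 100 - 42 ≡ 21; y = λ·(21 - 21) - 28 ≡ 9. → (21, 9)
3P: (21, 9) + (21, 28): same x and y₁ ≡ -y₂, so the sum is 𝒪.
3P = 𝒪, so the order is 3.

3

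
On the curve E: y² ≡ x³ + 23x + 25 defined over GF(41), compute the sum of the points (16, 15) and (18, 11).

(16, 15) + (18, 11). λ = (11 - 15)/(18 - 16) ≡ 37/2 mod 41. 2⁻¹ ≡ 21 (mod 41) since 2·21 = 42 ≡ 1, so λ ≡ 39.
  x = λ² - 16 - 18 = 1521 - 34 ≡ 11; y = λ·(16 - 11) - 15 ≡ 16. → (11, 16)

(11, 16)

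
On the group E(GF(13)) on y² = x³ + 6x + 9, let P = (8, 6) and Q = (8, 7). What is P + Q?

O

The two points share x = 8 and their y-coordinates satisfy 6 + 7 ≡ 0 (mod 13), so they are inverses. Their sum is the point at infinity.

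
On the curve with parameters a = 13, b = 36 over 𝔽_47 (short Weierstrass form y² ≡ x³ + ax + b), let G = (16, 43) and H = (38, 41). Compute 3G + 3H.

(3, 14)

First 3G:
Repeated addition: build up to 3G.
2G: tangent at (16, 43): λ = (3·16² + 13)/(2·43) ≡ 29/39. 39⁻¹ ≡ 41 (mod 47), so λ ≡ 29·41 ≡ 14.
  x = λ² - 16 - 16 = 196 - 32 ≡ 23; y = λ·(16 - 23) - 43 ≡ 0. → (23, 0)
3G: (23, 0) + (16, 43). λ = (43 - 0)/(16 - 23) ≡ 43/40 mod 47. 40⁻¹ ≡ 20 (mod 47), so λ ≡ 14.
  x = λ² - 23 - 16 = 196 - 39 ≡ 16; y = λ·(23 - 16) - 0 ≡ 4. → (16, 4)
3G = (16, 4).
Next 3H:
Repeated addition: build up to 3H.
2H: tangent at (38, 41): λ = (3·38² + 13)/(2·41) ≡ 21/35. 35⁻¹ ≡ 43 (mod 47), so λ ≡ 21·43 ≡ 10.
  x = λ² - 38 - 38 = 100 - 76 ≡ 24; y = λ·(38 - 24) - 41 ≡ 5. → (24, 5)
3H: (24, 5) + (38, 41). λ = (41 - 5)/(38 - 24) ≡ 36/14 mod 47. 14⁻¹ ≡ 37 (mod 47), so λ ≡ 16.
  x = λ² - 24 - 38 = 256 - 62 ≡ 6; y = λ·(24 - 6) - 5 ≡ 1. → (6, 1)
3H = (6, 1).
Finally 3G + 3H:
(16, 4) + (6, 1). λ = (1 - 4)/(6 - 16) ≡ 44/37 mod 47. 37⁻¹ ≡ 14 (mod 47), so λ ≡ 5.
  x = λ² - 16 - 6 = 25 - 22 ≡ 3; y = λ·(16 - 3) - 4 ≡ 14. → (3, 14)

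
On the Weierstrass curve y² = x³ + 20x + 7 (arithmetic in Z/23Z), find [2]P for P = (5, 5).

(17, 19)

tangent at (5, 5): λ = (3·5² + 20)/(2·5) ≡ 3/10. 10⁻¹ ≡ 7 (mod 23), so λ ≡ 3·7 ≡ 21.
  x = λ² - 5 - 5 = 441 - 10 ≡ 17; y = λ·(5 - 17) - 5 ≡ 19. → (17, 19)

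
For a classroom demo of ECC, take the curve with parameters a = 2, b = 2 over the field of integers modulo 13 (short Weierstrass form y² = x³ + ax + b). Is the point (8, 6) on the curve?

y² = 6² ≡ 10; x³ + 2x + 2 = 530 ≡ 10 (mod 13). 10 = 10.

yes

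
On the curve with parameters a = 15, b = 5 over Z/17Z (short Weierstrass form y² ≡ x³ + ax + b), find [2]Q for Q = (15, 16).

tangent at (15, 16): λ = (3·15² + 15)/(2·16) ≡ 10/15. 15⁻¹ ≡ 8 (mod 17) since 15·8 = 120 ≡ 1, so λ ≡ 10·8 ≡ 12.
  x = λ² - 15 - 15 = 144 - 30 ≡ 12; y = λ·(15 - 12) - 16 ≡ 3. → (12, 3)

(12, 3)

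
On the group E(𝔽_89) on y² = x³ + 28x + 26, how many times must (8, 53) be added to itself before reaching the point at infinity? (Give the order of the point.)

2P: tangent at (8, 53): λ = (3·8² + 28)/(2·53) ≡ 42/17. 17⁻¹ ≡ 21 (mod 89), so λ ≡ 42·21 ≡ 81.
  x = λ² - 8 - 8 = 6561 - 16 ≡ 48; y = λ·(8 - 48) - 53 ≡ 0. → (48, 0)
3P: (48, 0) + (8, 53). λ = (53 - 0)/(8 - 48) ≡ 53/49 mod 89. 49⁻¹ ≡ 20 (mod 89), so λ ≡ 81.
  x = λ² - 48 - 8 = 6561 - 56 ≡ 8; y = λ·(48 - 8) - 0 ≡ 36. → (8, 36)
4P: (8, 36) + (8, 53): same x and y₁ ≡ -y₂, so the sum is the point at infinity.
4P = the point at infinity, so the order is 4.

4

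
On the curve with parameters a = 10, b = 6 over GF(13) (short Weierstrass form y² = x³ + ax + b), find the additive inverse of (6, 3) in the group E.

(6, 10)

-(6, 3) = (6, -3 mod 13) = (6, 10).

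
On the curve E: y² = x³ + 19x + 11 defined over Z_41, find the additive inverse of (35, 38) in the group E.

(35, 3)

-(35, 38) = (35, -38 mod 41) = (35, 3).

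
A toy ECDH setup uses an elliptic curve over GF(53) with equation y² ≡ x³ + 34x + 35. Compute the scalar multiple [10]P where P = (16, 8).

(23, 30)

Double-and-add on 10 = (1010)₂. Start with P = (16, 8) for the leading 1-bit.
double: tangent at (16, 8): λ = (3·16² + 34)/(2·8) ≡ 7/16. 16⁻¹ ≡ 10 (mod 53), so λ ≡ 7·10 ≡ 17.
  x = λ² - 16 - 16 = 289 - 32 ≡ 45; y = λ·(16 - 45) - 8 ≡ 29. → (45, 29)
double: tangent at (45, 29): λ = (3·45² + 34)/(2·29) ≡ 14/5. 5⁻¹ ≡ 32 (mod 53), so λ ≡ 14·32 ≡ 24.
  x = λ² - 45 - 45 = 576 - 90 ≡ 9; y = λ·(45 - 9) - 29 ≡ 40. → (9, 40)
add P: (9, 40) + (16, 8). λ = (8 - 40)/(16 - 9) ≡ 21/7 mod 53. 7⁻¹ ≡ 38 (mod 53), so λ ≡ 3.
  x = λ² - 9 - 16 = 9 - 25 ≡ 37; y = λ·(9 - 37) - 40 ≡ 35. → (37, 35)
double: tangent at (37, 35): λ = (3·37² + 34)/(2·35) ≡ 7/17. 17⁻¹ ≡ 25 (mod 53) since 17·25 = 425 ≡ 1, so λ ≡ 7·25 ≡ 16.
  x = λ² - 37 - 37 = 256 - 74 ≡ 23; y = λ·(37 - 23) - 35 ≡ 30. → (23, 30)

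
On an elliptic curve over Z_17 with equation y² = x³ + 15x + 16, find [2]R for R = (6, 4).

tangent at (6, 4): λ = (3·6² + 15)/(2·4) ≡ 4/8. 8⁻¹ ≡ 15 (mod 17), so λ ≡ 4·15 ≡ 9.
  x = λ² - 6 - 6 = 81 - 12 ≡ 1; y = λ·(6 - 1) - 4 ≡ 7. → (1, 7)

(1, 7)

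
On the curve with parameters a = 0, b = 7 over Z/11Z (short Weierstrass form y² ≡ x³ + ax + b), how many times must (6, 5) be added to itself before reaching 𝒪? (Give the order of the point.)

6

2P: tangent at (6, 5): λ = (3·6² + 0)/(2·5) ≡ 9/10. 10⁻¹ ≡ 10 (mod 11) since 10·10 = 100 ≡ 1, so λ ≡ 9·10 ≡ 2.
  x = λ² - 6 - 6 = 4 - 12 ≡ 3; y = λ·(6 - 3) - 5 ≡ 1. → (3, 1)
3P: (3, 1) + (6, 5). λ = (5 - 1)/(6 - 3) ≡ 4/3 mod 11. 3⁻¹ ≡ 4 (mod 11) since 3·4 = 12 ≡ 1, so λ ≡ 5.
  x = λ² - 3 - 6 = 25 - 9 ≡ 5; y = λ·(3 - 5) - 1 ≡ 0. → (5, 0)
4P: (5, 0) + (6, 5). λ = (5 - 0)/(6 - 5) ≡ 5/1 mod 11. 1⁻¹ ≡ 1 (mod 11), so λ ≡ 5.
  x = λ² - 5 - 6 = 25 - 11 ≡ 3; y = λ·(5 - 3) - 0 ≡ 10. → (3, 10)
5P: (3, 10) + (6, 5). λ = (5 - 10)/(6 - 3) ≡ 6/3 mod 11. 3⁻¹ ≡ 4 (mod 11) since 3·4 = 12 ≡ 1, so λ ≡ 2.
  x = λ² - 3 - 6 = 4 - 9 ≡ 6; y = λ·(3 - 6) - 10 ≡ 6. → (6, 6)
6P: (6, 6) + (6, 5): same x and y₁ ≡ -y₂, so the sum is 𝒪.
6P = 𝒪, so the order is 6.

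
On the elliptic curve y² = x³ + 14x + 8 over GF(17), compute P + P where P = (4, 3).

(10, 3)

tangent at (4, 3): λ = (3·4² + 14)/(2·3) ≡ 11/6. 6⁻¹ ≡ 3 (mod 17), so λ ≡ 11·3 ≡ 16.
  x = λ² - 4 - 4 = 256 - 8 ≡ 10; y = λ·(4 - 10) - 3 ≡ 3. → (10, 3)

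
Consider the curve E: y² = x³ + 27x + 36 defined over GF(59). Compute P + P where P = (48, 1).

(51, 4)

tangent at (48, 1): λ = (3·48² + 27)/(2·1) ≡ 36/2. 2⁻¹ ≡ 30 (mod 59), so λ ≡ 36·30 ≡ 18.
  x = λ² - 48 - 48 = 324 - 96 ≡ 51; y = λ·(48 - 51) - 1 ≡ 4. → (51, 4)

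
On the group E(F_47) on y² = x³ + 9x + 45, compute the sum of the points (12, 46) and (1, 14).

(12, 46) + (1, 14). λ = (14 - 46)/(1 - 12) ≡ 15/36 mod 47. 36⁻¹ ≡ 17 (mod 47) since 36·17 = 612 ≡ 1, so λ ≡ 20.
  x = λ² - 12 - 1 = 400 - 13 ≡ 11; y = λ·(12 - 11) - 46 ≡ 21. → (11, 21)

(11, 21)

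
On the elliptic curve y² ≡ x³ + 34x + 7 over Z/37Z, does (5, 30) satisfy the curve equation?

no

y² = 30² ≡ 12; x³ + 34x + 7 = 302 ≡ 6 (mod 37). 12 ≠ 6.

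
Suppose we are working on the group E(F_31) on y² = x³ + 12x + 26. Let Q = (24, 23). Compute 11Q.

(12, 10)

Double-and-add on 11 = (1011)₂. Start with Q = (24, 23) for the leading 1-bit.
double: tangent at (24, 23): λ = (3·24² + 12)/(2·23) ≡ 4/15. 15⁻¹ ≡ 29 (mod 31) since 15·29 = 435 ≡ 1, so λ ≡ 4·29 ≡ 23.
  x = λ² - 24 - 24 = 529 - 48 ≡ 16; y = λ·(24 - 16) - 23 ≡ 6. → (16, 6)
double: tangent at (16, 6): λ = (3·16² + 12)/(2·6) ≡ 5/12. 12⁻¹ ≡ 13 (mod 31), so λ ≡ 5·13 ≡ 3.
  x = λ² - 16 - 16 = 9 - 32 ≡ 8; y = λ·(16 - 8) - 6 ≡ 18. → (8, 18)
add Q: (8, 18) + (24, 23). λ = (23 - 18)/(24 - 8) ≡ 5/16 mod 31. 16⁻¹ ≡ 2 (mod 31) since 16·2 = 32 ≡ 1, so λ ≡ 10.
  x = λ² - 8 - 24 = 100 - 32 ≡ 6; y = λ·(8 - 6) - 18 ≡ 2. → (6, 2)
double: tangent at (6, 2): λ = (3·6² + 12)/(2·2) ≡ 27/4. 4⁻¹ ≡ 8 (mod 31), so λ ≡ 27·8 ≡ 30.
  x = λ² - 6 - 6 = 900 - 12 ≡ 20; y = λ·(6 - 20) - 2 ≡ 12. → (20, 12)
add Q: (20, 12) + (24, 23). λ = (23 - 12)/(24 - 20) ≡ 11/4 mod 31. 4⁻¹ ≡ 8 (mod 31) since 4·8 = 32 ≡ 1, so λ ≡ 26.
  x = λ² - 20 - 24 = 676 - 44 ≡ 12; y = λ·(20 - 12) - 12 ≡ 10. → (12, 10)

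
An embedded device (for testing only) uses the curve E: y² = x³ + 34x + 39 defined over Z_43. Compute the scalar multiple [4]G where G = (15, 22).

(36, 19)

Double-and-add on 4 = (100)₂. Start with G = (15, 22) for the leading 1-bit.
double: tangent at (15, 22): λ = (3·15² + 34)/(2·22) ≡ 21/1. 1⁻¹ ≡ 1 (mod 43), so λ ≡ 21·1 ≡ 21.
  x = λ² - 15 - 15 = 441 - 30 ≡ 24; y = λ·(15 - 24) - 22 ≡ 4. → (24, 4)
double: tangent at (24, 4): λ = (3·24² + 34)/(2·4) ≡ 42/8. 8⁻¹ ≡ 27 (mod 43) since 8·27 = 216 ≡ 1, so λ ≡ 42·27 ≡ 16.
  x = λ² - 24 - 24 = 256 - 48 ≡ 36; y = λ·(24 - 36) - 4 ≡ 19. → (36, 19)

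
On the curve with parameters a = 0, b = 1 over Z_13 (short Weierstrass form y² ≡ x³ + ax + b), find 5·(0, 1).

Write Q = (0, 1).
Double-and-add on 5 = (101)₂. Start with Q = (0, 1) for the leading 1-bit.
double: tangent at (0, 1): λ = (3·0² + 0)/(2·1) ≡ 0/2. 2⁻¹ ≡ 7 (mod 13) since 2·7 = 14 ≡ 1, so λ ≡ 0·7 ≡ 0.
  x = λ² - 0 - 0 = 0 - 0 ≡ 0; y = λ·(0 - 0) - 1 ≡ 12. → (0, 12)
double: tangent at (0, 12): λ = (3·0² + 0)/(2·12) ≡ 0/11. 11⁻¹ ≡ 6 (mod 13) since 11·6 = 66 ≡ 1, so λ ≡ 0·6 ≡ 0.
  x = λ² - 0 - 0 = 0 - 0 ≡ 0; y = λ·(0 - 0) - 12 ≡ 1. → (0, 1)
add Q: tangent at (0, 1): λ = (3·0² + 0)/(2·1) ≡ 0/2. 2⁻¹ ≡ 7 (mod 13), so λ ≡ 0·7 ≡ 0.
  x = λ² - 0 - 0 = 0 - 0 ≡ 0; y = λ·(0 - 0) - 1 ≡ 12. → (0, 12)

(0, 12)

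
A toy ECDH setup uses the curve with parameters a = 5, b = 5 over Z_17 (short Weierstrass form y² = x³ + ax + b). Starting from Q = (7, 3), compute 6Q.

(7, 14)

Repeated addition: build up to 6Q.
2Q: tangent at (7, 3): λ = (3·7² + 5)/(2·3) ≡ 16/6. 6⁻¹ ≡ 3 (mod 17), so λ ≡ 16·3 ≡ 14.
  x = λ² - 7 - 7 = 196 - 14 ≡ 12; y = λ·(7 - 12) - 3 ≡ 12. → (12, 12)
3Q: (12, 12) + (7, 3). λ = (3 - 12)/(7 - 12) ≡ 8/12 mod 17. 12⁻¹ ≡ 10 (mod 17) since 12·10 = 120 ≡ 1, so λ ≡ 12.
  x = λ² - 12 - 7 = 144 - 19 ≡ 6; y = λ·(12 - 6) - 12 ≡ 9. → (6, 9)
4Q: (6, 9) + (7, 3). λ = (3 - 9)/(7 - 6) ≡ 11/1 mod 17. 1⁻¹ ≡ 1 (mod 17), so λ ≡ 11.
  x = λ² - 6 - 7 = 121 - 13 ≡ 6; y = λ·(6 - 6) - 9 ≡ 8. → (6, 8)
5Q: (6, 8) + (7, 3). λ = (3 - 8)/(7 - 6) ≡ 12/1 mod 17. 1⁻¹ ≡ 1 (mod 17), so λ ≡ 12.
  x = λ² - 6 - 7 = 144 - 13 ≡ 12; y = λ·(6 - 12) - 8 ≡ 5. → (12, 5)
6Q: (12, 5) + (7, 3). λ = (3 - 5)/(7 - 12) ≡ 15/12 mod 17. 12⁻¹ ≡ 10 (mod 17), so λ ≡ 14.
  x = λ² - 12 - 7 = 196 - 19 ≡ 7; y = λ·(12 - 7) - 5 ≡ 14. → (7, 14)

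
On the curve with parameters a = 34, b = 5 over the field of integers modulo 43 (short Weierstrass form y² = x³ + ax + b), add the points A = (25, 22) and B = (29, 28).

(2, 34)

(25, 22) + (29, 28). λ = (28 - 22)/(29 - 25) ≡ 6/4 mod 43. 4⁻¹ ≡ 11 (mod 43), so λ ≡ 23.
  x = λ² - 25 - 29 = 529 - 54 ≡ 2; y = λ·(25 - 2) - 22 ≡ 34. → (2, 34)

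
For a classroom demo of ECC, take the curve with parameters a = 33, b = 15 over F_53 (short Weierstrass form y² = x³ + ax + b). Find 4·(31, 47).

Write Q = (31, 47).
Double-and-add on 4 = (100)₂. Start with Q = (31, 47) for the leading 1-bit.
double: tangent at (31, 47): λ = (3·31² + 33)/(2·47) ≡ 1/41. 41⁻¹ ≡ 22 (mod 53) since 41·22 = 902 ≡ 1, so λ ≡ 1·22 ≡ 22.
  x = λ² - 31 - 31 = 484 - 62 ≡ 51; y = λ·(31 - 51) - 47 ≡ 43. → (51, 43)
double: tangent at (51, 43): λ = (3·51² + 33)/(2·43) ≡ 45/33. 33⁻¹ ≡ 45 (mod 53), so λ ≡ 45·45 ≡ 11.
  x = λ² - 51 - 51 = 121 - 102 ≡ 19; y = λ·(51 - 19) - 43 ≡ 44. → (19, 44)

(19, 44)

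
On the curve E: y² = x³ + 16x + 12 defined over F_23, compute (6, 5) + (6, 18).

O

The two points share x = 6 and their y-coordinates satisfy 5 + 18 ≡ 0 (mod 23), so they are inverses. Their sum is O.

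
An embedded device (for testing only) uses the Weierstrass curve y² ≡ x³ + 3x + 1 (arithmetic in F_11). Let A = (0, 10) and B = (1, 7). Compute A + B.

(8, 3)

(0, 10) + (1, 7). λ = (7 - 10)/(1 - 0) ≡ 8/1 mod 11. 1⁻¹ ≡ 1 (mod 11), so λ ≡ 8.
  x = λ² - 0 - 1 = 64 - 1 ≡ 8; y = λ·(0 - 8) - 10 ≡ 3. → (8, 3)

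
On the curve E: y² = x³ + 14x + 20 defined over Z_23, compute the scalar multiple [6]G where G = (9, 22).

O

Double-and-add on 6 = (110)₂. Start with G = (9, 22) for the leading 1-bit.
double: tangent at (9, 22): λ = (3·9² + 14)/(2·22) ≡ 4/21. 21⁻¹ ≡ 11 (mod 23) since 21·11 = 231 ≡ 1, so λ ≡ 4·11 ≡ 21.
  x = λ² - 9 - 9 = 441 - 18 ≡ 9; y = λ·(9 - 9) - 22 ≡ 1. → (9, 1)
add G: (9, 1) + (9, 22): same x and y₁ ≡ -y₂, so the sum is ∞.
double: ∞ + ∞ = ∞ (identity).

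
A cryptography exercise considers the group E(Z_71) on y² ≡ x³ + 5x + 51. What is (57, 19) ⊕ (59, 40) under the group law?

(57, 19) + (59, 40). λ = (40 - 19)/(59 - 57) ≡ 21/2 mod 71. 2⁻¹ ≡ 36 (mod 71) since 2·36 = 72 ≡ 1, so λ ≡ 46.
  x = λ² - 57 - 59 = 2116 - 116 ≡ 12; y = λ·(57 - 12) - 19 ≡ 63. → (12, 63)

(12, 63)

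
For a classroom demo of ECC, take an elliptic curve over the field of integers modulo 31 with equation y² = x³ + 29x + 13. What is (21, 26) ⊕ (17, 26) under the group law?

(24, 5)

(21, 26) + (17, 26). λ = (26 - 26)/(17 - 21) ≡ 0/27 mod 31. 27⁻¹ ≡ 23 (mod 31) since 27·23 = 621 ≡ 1, so λ ≡ 0.
  x = λ² - 21 - 17 = 0 - 38 ≡ 24; y = λ·(21 - 24) - 26 ≡ 5. → (24, 5)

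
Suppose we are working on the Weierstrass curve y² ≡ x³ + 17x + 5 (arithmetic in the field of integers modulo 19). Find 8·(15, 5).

(15, 5)

Write Q = (15, 5).
Repeated addition: build up to 8Q.
2Q: tangent at (15, 5): λ = (3·15² + 17)/(2·5) ≡ 8/10. 10⁻¹ ≡ 2 (mod 19) since 10·2 = 20 ≡ 1, so λ ≡ 8·2 ≡ 16.
  x = λ² - 15 - 15 = 256 - 30 ≡ 17; y = λ·(15 - 17) - 5 ≡ 1. → (17, 1)
3Q: (17, 1) + (15, 5). λ = (5 - 1)/(15 - 17) ≡ 4/17 mod 19. 17⁻¹ ≡ 9 (mod 19) since 17·9 = 153 ≡ 1, so λ ≡ 17.
  x = λ² - 17 - 15 = 289 - 32 ≡ 10; y = λ·(17 - 10) - 1 ≡ 4. → (10, 4)
4Q: (10, 4) + (15, 5). λ = (5 - 4)/(15 - 10) ≡ 1/5 mod 19. 5⁻¹ ≡ 4 (mod 19), so λ ≡ 4.
  x = λ² - 10 - 15 = 16 - 25 ≡ 10; y = λ·(10 - 10) - 4 ≡ 15. → (10, 15)
5Q: (10, 15) + (15, 5). λ = (5 - 15)/(15 - 10) ≡ 9/5 mod 19. 5⁻¹ ≡ 4 (mod 19) since 5·4 = 20 ≡ 1, so λ ≡ 17.
  x = λ² - 10 - 15 = 289 - 25 ≡ 17; y = λ·(10 - 17) - 15 ≡ 18. → (17, 18)
6Q: (17, 18) + (15, 5). λ = (5 - 18)/(15 - 17) ≡ 6/17 mod 19. 17⁻¹ ≡ 9 (mod 19) since 17·9 = 153 ≡ 1, so λ ≡ 16.
  x = λ² - 17 - 15 = 256 - 32 ≡ 15; y = λ·(17 - 15) - 18 ≡ 14. → (15, 14)
7Q: (15, 14) + (15, 5): same x and y₁ ≡ -y₂, so the sum is 𝒪.
8Q: 𝒪 + (15, 5) = (15, 5) (identity).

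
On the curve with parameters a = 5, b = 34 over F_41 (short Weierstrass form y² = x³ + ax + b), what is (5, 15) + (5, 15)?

(29, 3)

tangent at (5, 15): λ = (3·5² + 5)/(2·15) ≡ 39/30. 30⁻¹ ≡ 26 (mod 41), so λ ≡ 39·26 ≡ 30.
  x = λ² - 5 - 5 = 900 - 10 ≡ 29; y = λ·(5 - 29) - 15 ≡ 3. → (29, 3)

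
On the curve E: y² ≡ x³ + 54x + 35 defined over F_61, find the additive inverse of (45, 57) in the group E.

-(45, 57) = (45, -57 mod 61) = (45, 4).

(45, 4)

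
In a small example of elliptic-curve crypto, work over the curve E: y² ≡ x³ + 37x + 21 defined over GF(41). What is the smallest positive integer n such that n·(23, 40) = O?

2P: tangent at (23, 40): λ = (3·23² + 37)/(2·40) ≡ 25/39. 39⁻¹ ≡ 20 (mod 41), so λ ≡ 25·20 ≡ 8.
  x = λ² - 23 - 23 = 64 - 46 ≡ 18; y = λ·(23 - 18) - 40 ≡ 0. → (18, 0)
3P: (18, 0) + (23, 40). λ = (40 - 0)/(23 - 18) ≡ 40/5 mod 41. 5⁻¹ ≡ 33 (mod 41), so λ ≡ 8.
  x = λ² - 18 - 23 = 64 - 41 ≡ 23; y = λ·(18 - 23) - 0 ≡ 1. → (23, 1)
4P: (23, 1) + (23, 40): same x and y₁ ≡ -y₂, so the sum is O.
4P = O, so the order is 4.

4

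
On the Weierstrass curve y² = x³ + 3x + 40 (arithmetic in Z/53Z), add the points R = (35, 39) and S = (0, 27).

(42, 1)

(35, 39) + (0, 27). λ = (27 - 39)/(0 - 35) ≡ 41/18 mod 53. 18⁻¹ ≡ 3 (mod 53), so λ ≡ 17.
  x = λ² - 35 - 0 = 289 - 35 ≡ 42; y = λ·(35 - 42) - 39 ≡ 1. → (42, 1)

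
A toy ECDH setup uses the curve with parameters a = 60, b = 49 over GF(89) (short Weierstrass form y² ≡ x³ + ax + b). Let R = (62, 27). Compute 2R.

(14, 42)

tangent at (62, 27): λ = (3·62² + 60)/(2·27) ≡ 22/54. 54⁻¹ ≡ 61 (mod 89), so λ ≡ 22·61 ≡ 7.
  x = λ² - 62 - 62 = 49 - 124 ≡ 14; y = λ·(62 - 14) - 27 ≡ 42. → (14, 42)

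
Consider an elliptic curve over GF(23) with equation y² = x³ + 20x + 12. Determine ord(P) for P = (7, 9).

2P: tangent at (7, 9): λ = (3·7² + 20)/(2·9) ≡ 6/18. 18⁻¹ ≡ 9 (mod 23), so λ ≡ 6·9 ≡ 8.
  x = λ² - 7 - 7 = 64 - 14 ≡ 4; y = λ·(7 - 4) - 9 ≡ 15. → (4, 15)
3P: (4, 15) + (7, 9). λ = (9 - 15)/(7 - 4) ≡ 17/3 mod 23. 3⁻¹ ≡ 8 (mod 23) since 3·8 = 24 ≡ 1, so λ ≡ 21.
  x = λ² - 4 - 7 = 441 - 11 ≡ 16; y = λ·(4 - 16) - 15 ≡ 9. → (16, 9)
4P: (16, 9) + (7, 9). λ = (9 - 9)/(7 - 16) ≡ 0/14 mod 23. 14⁻¹ ≡ 5 (mod 23) since 14·5 = 70 ≡ 1, so λ ≡ 0.
  x = λ² - 16 - 7 = 0 - 23 ≡ 0; y = λ·(16 - 0) - 9 ≡ 14. → (0, 14)
5P: (0, 14) + (7, 9). λ = (9 - 14)/(7 - 0) ≡ 18/7 mod 23. 7⁻¹ ≡ 10 (mod 23), so λ ≡ 19.
  x = λ² - 0 - 7 = 361 - 7 ≡ 9; y = λ·(0 - 9) - 14 ≡ 22. → (9, 22)
6P: (9, 22) + (7, 9). λ = (9 - 22)/(7 - 9) ≡ 10/21 mod 23. 21⁻¹ ≡ 11 (mod 23), so λ ≡ 18.
  x = λ² - 9 - 7 = 324 - 16 ≡ 9; y = λ·(9 - 9) - 22 ≡ 1. → (9, 1)
7P: (9, 1) + (7, 9). λ = (9 - 1)/(7 - 9) ≡ 8/21 mod 23. 21⁻¹ ≡ 11 (mod 23), so λ ≡ 19.
  x = λ² - 9 - 7 = 361 - 16 ≡ 0; y = λ·(9 - 0) - 1 ≡ 9. → (0, 9)
8P: (0, 9) + (7, 9). λ = (9 - 9)/(7 - 0) ≡ 0/7 mod 23. 7⁻¹ ≡ 10 (mod 23), so λ ≡ 0.
  x = λ² - 0 - 7 = 0 - 7 ≡ 16; y = λ·(0 - 16) - 9 ≡ 14. → (16, 14)
9P: (16, 14) + (7, 9). λ = (9 - 14)/(7 - 16) ≡ 18/14 mod 23. 14⁻¹ ≡ 5 (mod 23) since 14·5 = 70 ≡ 1, so λ ≡ 21.
  x = λ² - 16 - 7 = 441 - 23 ≡ 4; y = λ·(16 - 4) - 14 ≡ 8. → (4, 8)
10P: (4, 8) + (7, 9). λ = (9 - 8)/(7 - 4) ≡ 1/3 mod 23. 3⁻¹ ≡ 8 (mod 23), so λ ≡ 8.
  x = λ² - 4 - 7 = 64 - 11 ≡ 7; y = λ·(4 - 7) - 8 ≡ 14. → (7, 14)
11P: (7, 14) + (7, 9): same x and y₁ ≡ -y₂, so the sum is the point at infinity.
11P = the point at infinity, so the order is 11.

11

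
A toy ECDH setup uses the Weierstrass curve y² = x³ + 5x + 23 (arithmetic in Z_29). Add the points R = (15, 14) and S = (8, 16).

(15, 14) + (8, 16). λ = (16 - 14)/(8 - 15) ≡ 2/22 mod 29. 22⁻¹ ≡ 4 (mod 29), so λ ≡ 8.
  x = λ² - 15 - 8 = 64 - 23 ≡ 12; y = λ·(15 - 12) - 14 ≡ 10. → (12, 10)

(12, 10)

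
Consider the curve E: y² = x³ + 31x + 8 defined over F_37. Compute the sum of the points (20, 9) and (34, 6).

(4, 14)

(20, 9) + (34, 6). λ = (6 - 9)/(34 - 20) ≡ 34/14 mod 37. 14⁻¹ ≡ 8 (mod 37) since 14·8 = 112 ≡ 1, so λ ≡ 13.
  x = λ² - 20 - 34 = 169 - 54 ≡ 4; y = λ·(20 - 4) - 9 ≡ 14. → (4, 14)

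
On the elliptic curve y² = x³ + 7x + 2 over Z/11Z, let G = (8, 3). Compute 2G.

tangent at (8, 3): λ = (3·8² + 7)/(2·3) ≡ 1/6. 6⁻¹ ≡ 2 (mod 11), so λ ≡ 1·2 ≡ 2.
  x = λ² - 8 - 8 = 4 - 16 ≡ 10; y = λ·(8 - 10) - 3 ≡ 4. → (10, 4)

(10, 4)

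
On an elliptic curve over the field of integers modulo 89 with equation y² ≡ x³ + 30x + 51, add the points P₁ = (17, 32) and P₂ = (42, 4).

(17, 32) + (42, 4). λ = (4 - 32)/(42 - 17) ≡ 61/25 mod 89. 25⁻¹ ≡ 57 (mod 89), so λ ≡ 6.
  x = λ² - 17 - 42 = 36 - 59 ≡ 66; y = λ·(17 - 66) - 32 ≡ 30. → (66, 30)

(66, 30)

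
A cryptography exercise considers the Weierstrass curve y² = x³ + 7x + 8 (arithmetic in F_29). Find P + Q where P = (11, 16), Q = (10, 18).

(12, 15)

(11, 16) + (10, 18). λ = (18 - 16)/(10 - 11) ≡ 2/28 mod 29. 28⁻¹ ≡ 28 (mod 29), so λ ≡ 27.
  x = λ² - 11 - 10 = 729 - 21 ≡ 12; y = λ·(11 - 12) - 16 ≡ 15. → (12, 15)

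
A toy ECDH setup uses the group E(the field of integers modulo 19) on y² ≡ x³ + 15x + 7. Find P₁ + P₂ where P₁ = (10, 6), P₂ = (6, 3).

(10, 6) + (6, 3). λ = (3 - 6)/(6 - 10) ≡ 16/15 mod 19. 15⁻¹ ≡ 14 (mod 19) since 15·14 = 210 ≡ 1, so λ ≡ 15.
  x = λ² - 10 - 6 = 225 - 16 ≡ 0; y = λ·(10 - 0) - 6 ≡ 11. → (0, 11)

(0, 11)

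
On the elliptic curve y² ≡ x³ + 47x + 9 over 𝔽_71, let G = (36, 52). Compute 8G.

Repeated addition: build up to 8G.
2G: tangent at (36, 52): λ = (3·36² + 47)/(2·52) ≡ 30/33. 33⁻¹ ≡ 28 (mod 71) since 33·28 = 924 ≡ 1, so λ ≡ 30·28 ≡ 59.
  x = λ² - 36 - 36 = 3481 - 72 ≡ 1; y = λ·(36 - 1) - 52 ≡ 25. → (1, 25)
3G: (1, 25) + (36, 52). λ = (52 - 25)/(36 - 1) ≡ 27/35 mod 71. 35⁻¹ ≡ 69 (mod 71) since 35·69 = 2415 ≡ 1, so λ ≡ 17.
  x = λ² - 1 - 36 = 289 - 37 ≡ 39; y = λ·(1 - 39) - 25 ≡ 39. → (39, 39)
4G: (39, 39) + (36, 52). λ = (52 - 39)/(36 - 39) ≡ 13/68 mod 71. 68⁻¹ ≡ 47 (mod 71), so λ ≡ 43.
  x = λ² - 39 - 36 = 1849 - 75 ≡ 70; y = λ·(39 - 70) - 39 ≡ 48. → (70, 48)
5G: (70, 48) + (36, 52). λ = (52 - 48)/(36 - 70) ≡ 4/37 mod 71. 37⁻¹ ≡ 48 (mod 71), so λ ≡ 50.
  x = λ² - 70 - 36 = 2500 - 106 ≡ 51; y = λ·(70 - 51) - 48 ≡ 50. → (51, 50)
6G: (51, 50) + (36, 52). λ = (52 - 50)/(36 - 51) ≡ 2/56 mod 71. 56⁻¹ ≡ 52 (mod 71), so λ ≡ 33.
  x = λ² - 51 - 36 = 1089 - 87 ≡ 8; y = λ·(51 - 8) - 50 ≡ 20. → (8, 20)
7G: (8, 20) + (36, 52). λ = (52 - 20)/(36 - 8) ≡ 32/28 mod 71. 28⁻¹ ≡ 33 (mod 71), so λ ≡ 62.
  x = λ² - 8 - 36 = 3844 - 44 ≡ 37; y = λ·(8 - 37) - 20 ≡ 28. → (37, 28)
8G: (37, 28) + (36, 52). λ = (52 - 28)/(36 - 37) ≡ 24/70 mod 71. 70⁻¹ ≡ 70 (mod 71), so λ ≡ 47.
  x = λ² - 37 - 36 = 2209 - 73 ≡ 6; y = λ·(37 - 6) - 28 ≡ 9. → (6, 9)

(6, 9)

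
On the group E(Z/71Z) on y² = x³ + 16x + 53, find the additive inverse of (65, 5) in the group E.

(65, 66)

-(65, 5) = (65, -5 mod 71) = (65, 66).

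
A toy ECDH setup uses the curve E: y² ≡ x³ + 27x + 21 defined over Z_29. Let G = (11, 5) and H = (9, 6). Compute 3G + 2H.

First 3G:
Repeated addition: build up to 3G.
2G: tangent at (11, 5): λ = (3·11² + 27)/(2·5) ≡ 13/10. 10⁻¹ ≡ 3 (mod 29) since 10·3 = 30 ≡ 1, so λ ≡ 13·3 ≡ 10.
  x = λ² - 11 - 11 = 100 - 22 ≡ 20; y = λ·(11 - 20) - 5 ≡ 21. → (20, 21)
3G: (20, 21) + (11, 5). λ = (5 - 21)/(11 - 20) ≡ 13/20 mod 29. 20⁻¹ ≡ 16 (mod 29) since 20·16 = 320 ≡ 1, so λ ≡ 5.
  x = λ² - 20 - 11 = 25 - 31 ≡ 23; y = λ·(20 - 23) - 21 ≡ 22. → (23, 22)
3G = (23, 22).
Next 2H:
Repeated addition: build up to 2H.
2H: tangent at (9, 6): λ = (3·9² + 27)/(2·6) ≡ 9/12. 12⁻¹ ≡ 17 (mod 29), so λ ≡ 9·17 ≡ 8.
  x = λ² - 9 - 9 = 64 - 18 ≡ 17; y = λ·(9 - 17) - 6 ≡ 17. → (17, 17)
2H = (17, 17).
Finally 3G + 2H:
(23, 22) + (17, 17). λ = (17 - 22)/(17 - 23) ≡ 24/23 mod 29. 23⁻¹ ≡ 24 (mod 29) since 23·24 = 552 ≡ 1, so λ ≡ 25.
  x = λ² - 23 - 17 = 625 - 40 ≡ 5; y = λ·(23 - 5) - 22 ≡ 22. → (5, 22)

(5, 22)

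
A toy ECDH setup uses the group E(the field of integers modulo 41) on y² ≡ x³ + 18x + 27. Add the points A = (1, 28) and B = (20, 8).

(11, 30)

(1, 28) + (20, 8). λ = (8 - 28)/(20 - 1) ≡ 21/19 mod 41. 19⁻¹ ≡ 13 (mod 41), so λ ≡ 27.
  x = λ² - 1 - 20 = 729 - 21 ≡ 11; y = λ·(1 - 11) - 28 ≡ 30. → (11, 30)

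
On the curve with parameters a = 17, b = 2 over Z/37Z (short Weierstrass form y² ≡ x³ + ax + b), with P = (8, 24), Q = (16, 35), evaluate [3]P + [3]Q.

(9, 25)

First 3P:
Repeated addition: build up to 3P.
2P: tangent at (8, 24): λ = (3·8² + 17)/(2·24) ≡ 24/11. 11⁻¹ ≡ 27 (mod 37) since 11·27 = 297 ≡ 1, so λ ≡ 24·27 ≡ 19.
  x = λ² - 8 - 8 = 361 - 16 ≡ 12; y = λ·(8 - 12) - 24 ≡ 11. → (12, 11)
3P: (12, 11) + (8, 24). λ = (24 - 11)/(8 - 12) ≡ 13/33 mod 37. 33⁻¹ ≡ 9 (mod 37) since 33·9 = 297 ≡ 1, so λ ≡ 6.
  x = λ² - 12 - 8 = 36 - 20 ≡ 16; y = λ·(12 - 16) - 11 ≡ 2. → (16, 2)
3P = (16, 2).
Next 3Q:
Repeated addition: build up to 3Q.
2Q: tangent at (16, 35): λ = (3·16² + 17)/(2·35) ≡ 8/33. 33⁻¹ ≡ 9 (mod 37), so λ ≡ 8·9 ≡ 35.
  x = λ² - 16 - 16 = 1225 - 32 ≡ 9; y = λ·(16 - 9) - 35 ≡ 25. → (9, 25)
3Q: (9, 25) + (16, 35). λ = (35 - 25)/(16 - 9) ≡ 10/7 mod 37. 7⁻¹ ≡ 16 (mod 37), so λ ≡ 12.
  x = λ² - 9 - 16 = 144 - 25 ≡ 8; y = λ·(9 - 8) - 25 ≡ 24. → (8, 24)
3Q = (8, 24).
Finally 3P + 3Q:
(16, 2) + (8, 24). λ = (24 - 2)/(8 - 16) ≡ 22/29 mod 37. 29⁻¹ ≡ 23 (mod 37) since 29·23 = 667 ≡ 1, so λ ≡ 25.
  x = λ² - 16 - 8 = 625 - 24 ≡ 9; y = λ·(16 - 9) - 2 ≡ 25. → (9, 25)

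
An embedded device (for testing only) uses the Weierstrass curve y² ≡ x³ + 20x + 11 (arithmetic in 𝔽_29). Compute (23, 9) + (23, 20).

O

The two points share x = 23 and their y-coordinates satisfy 9 + 20 ≡ 0 (mod 29), so they are inverses. Their sum is the point at infinity.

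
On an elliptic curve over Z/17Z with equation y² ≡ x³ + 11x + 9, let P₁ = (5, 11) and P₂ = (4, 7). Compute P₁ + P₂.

(7, 15)

(5, 11) + (4, 7). λ = (7 - 11)/(4 - 5) ≡ 13/16 mod 17. 16⁻¹ ≡ 16 (mod 17), so λ ≡ 4.
  x = λ² - 5 - 4 = 16 - 9 ≡ 7; y = λ·(5 - 7) - 11 ≡ 15. → (7, 15)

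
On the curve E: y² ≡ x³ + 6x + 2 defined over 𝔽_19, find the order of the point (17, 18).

2P: tangent at (17, 18): λ = (3·17² + 6)/(2·18) ≡ 18/17. 17⁻¹ ≡ 9 (mod 19), so λ ≡ 18·9 ≡ 10.
  x = λ² - 17 - 17 = 100 - 34 ≡ 9; y = λ·(17 - 9) - 18 ≡ 5. → (9, 5)
3P: (9, 5) + (17, 18). λ = (18 - 5)/(17 - 9) ≡ 13/8 mod 19. 8⁻¹ ≡ 12 (mod 19) since 8·12 = 96 ≡ 1, so λ ≡ 4.
  x = λ² - 9 - 17 = 16 - 26 ≡ 9; y = λ·(9 - 9) - 5 ≡ 14. → (9, 14)
4P: (9, 14) + (17, 18). λ = (18 - 14)/(17 - 9) ≡ 4/8 mod 19. 8⁻¹ ≡ 12 (mod 19) since 8·12 = 96 ≡ 1, so λ ≡ 10.
  x = λ² - 9 - 17 = 100 - 26 ≡ 17; y = λ·(9 - 17) - 14 ≡ 1. → (17, 1)
5P: (17, 1) + (17, 18): same x and y₁ ≡ -y₂, so the sum is the point at infinity.
5P = the point at infinity, so the order is 5.

5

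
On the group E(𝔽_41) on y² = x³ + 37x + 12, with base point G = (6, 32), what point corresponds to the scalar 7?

Repeated addition: build up to 7G.
2G: tangent at (6, 32): λ = (3·6² + 37)/(2·32) ≡ 22/23. 23⁻¹ ≡ 25 (mod 41), so λ ≡ 22·25 ≡ 17.
  x = λ² - 6 - 6 = 289 - 12 ≡ 31; y = λ·(6 - 31) - 32 ≡ 35. → (31, 35)
3G: (31, 35) + (6, 32). λ = (32 - 35)/(6 - 31) ≡ 38/16 mod 41. 16⁻¹ ≡ 18 (mod 41) since 16·18 = 288 ≡ 1, so λ ≡ 28.
  x = λ² - 31 - 6 = 784 - 37 ≡ 9; y = λ·(31 - 9) - 35 ≡ 7. → (9, 7)
4G: (9, 7) + (6, 32). λ = (32 - 7)/(6 - 9) ≡ 25/38 mod 41. 38⁻¹ ≡ 27 (mod 41), so λ ≡ 19.
  x = λ² - 9 - 6 = 361 - 15 ≡ 18; y = λ·(9 - 18) - 7 ≡ 27. → (18, 27)
5G: (18, 27) + (6, 32). λ = (32 - 27)/(6 - 18) ≡ 5/29 mod 41. 29⁻¹ ≡ 17 (mod 41), so λ ≡ 3.
  x = λ² - 18 - 6 = 9 - 24 ≡ 26; y = λ·(18 - 26) - 27 ≡ 31. → (26, 31)
6G: (26, 31) + (6, 32). λ = (32 - 31)/(6 - 26) ≡ 1/21 mod 41. 21⁻¹ ≡ 2 (mod 41), so λ ≡ 2.
  x = λ² - 26 - 6 = 4 - 32 ≡ 13; y = λ·(26 - 13) - 31 ≡ 36. → (13, 36)
7G: (13, 36) + (6, 32). λ = (32 - 36)/(6 - 13) ≡ 37/34 mod 41. 34⁻¹ ≡ 35 (mod 41) since 34·35 = 1190 ≡ 1, so λ ≡ 24.
  x = λ² - 13 - 6 = 576 - 19 ≡ 24; y = λ·(13 - 24) - 36 ≡ 28. → (24, 28)

(24, 28)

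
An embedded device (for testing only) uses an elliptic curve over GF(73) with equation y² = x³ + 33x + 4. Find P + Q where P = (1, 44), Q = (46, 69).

(20, 59)

(1, 44) + (46, 69). λ = (69 - 44)/(46 - 1) ≡ 25/45 mod 73. 45⁻¹ ≡ 13 (mod 73), so λ ≡ 33.
  x = λ² - 1 - 46 = 1089 - 47 ≡ 20; y = λ·(1 - 20) - 44 ≡ 59. → (20, 59)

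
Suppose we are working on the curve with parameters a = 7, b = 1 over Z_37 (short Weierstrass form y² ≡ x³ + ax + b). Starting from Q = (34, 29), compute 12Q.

Double-and-add on 12 = (1100)₂. Start with Q = (34, 29) for the leading 1-bit.
double: tangent at (34, 29): λ = (3·34² + 7)/(2·29) ≡ 34/21. 21⁻¹ ≡ 30 (mod 37), so λ ≡ 34·30 ≡ 21.
  x = λ² - 34 - 34 = 441 - 68 ≡ 3; y = λ·(34 - 3) - 29 ≡ 30. → (3, 30)
add Q: (3, 30) + (34, 29). λ = (29 - 30)/(34 - 3) ≡ 36/31 mod 37. 31⁻¹ ≡ 6 (mod 37), so λ ≡ 31.
  x = λ² - 3 - 34 = 961 - 37 ≡ 36; y = λ·(3 - 36) - 30 ≡ 20. → (36, 20)
double: tangent at (36, 20): λ = (3·36² + 7)/(2·20) ≡ 10/3. 3⁻¹ ≡ 25 (mod 37) since 3·25 = 75 ≡ 1, so λ ≡ 10·25 ≡ 28.
  x = λ² - 36 - 36 = 784 - 72 ≡ 9; y = λ·(36 - 9) - 20 ≡ 33. → (9, 33)
double: tangent at (9, 33): λ = (3·9² + 7)/(2·33) ≡ 28/29. 29⁻¹ ≡ 23 (mod 37), so λ ≡ 28·23 ≡ 15.
  x = λ² - 9 - 9 = 225 - 18 ≡ 22; y = λ·(9 - 22) - 33 ≡ 31. → (22, 31)

(22, 31)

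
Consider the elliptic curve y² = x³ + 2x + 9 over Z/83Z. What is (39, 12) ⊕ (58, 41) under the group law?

(15, 29)

(39, 12) + (58, 41). λ = (41 - 12)/(58 - 39) ≡ 29/19 mod 83. 19⁻¹ ≡ 35 (mod 83), so λ ≡ 19.
  x = λ² - 39 - 58 = 361 - 97 ≡ 15; y = λ·(39 - 15) - 12 ≡ 29. → (15, 29)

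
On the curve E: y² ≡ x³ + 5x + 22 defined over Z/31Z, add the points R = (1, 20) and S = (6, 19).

(1, 20) + (6, 19). λ = (19 - 20)/(6 - 1) ≡ 30/5 mod 31. 5⁻¹ ≡ 25 (mod 31), so λ ≡ 6.
  x = λ² - 1 - 6 = 36 - 7 ≡ 29; y = λ·(1 - 29) - 20 ≡ 29. → (29, 29)

(29, 29)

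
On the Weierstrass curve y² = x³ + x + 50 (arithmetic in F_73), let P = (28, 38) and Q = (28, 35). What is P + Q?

The two points share x = 28 and their y-coordinates satisfy 38 + 35 ≡ 0 (mod 73), so they are inverses. Their sum is the point at infinity.

O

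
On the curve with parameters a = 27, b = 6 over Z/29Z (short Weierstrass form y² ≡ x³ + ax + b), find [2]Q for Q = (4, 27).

tangent at (4, 27): λ = (3·4² + 27)/(2·27) ≡ 17/25. 25⁻¹ ≡ 7 (mod 29), so λ ≡ 17·7 ≡ 3.
  x = λ² - 4 - 4 = 9 - 8 ≡ 1; y = λ·(4 - 1) - 27 ≡ 11. → (1, 11)

(1, 11)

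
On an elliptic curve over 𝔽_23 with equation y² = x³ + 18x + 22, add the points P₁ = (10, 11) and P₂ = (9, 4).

(7, 10)

(10, 11) + (9, 4). λ = (4 - 11)/(9 - 10) ≡ 16/22 mod 23. 22⁻¹ ≡ 22 (mod 23), so λ ≡ 7.
  x = λ² - 10 - 9 = 49 - 19 ≡ 7; y = λ·(10 - 7) - 11 ≡ 10. → (7, 10)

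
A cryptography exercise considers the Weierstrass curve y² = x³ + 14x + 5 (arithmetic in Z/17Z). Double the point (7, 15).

(7, 2)

tangent at (7, 15): λ = (3·7² + 14)/(2·15) ≡ 8/13. 13⁻¹ ≡ 4 (mod 17), so λ ≡ 8·4 ≡ 15.
  x = λ² - 7 - 7 = 225 - 14 ≡ 7; y = λ·(7 - 7) - 15 ≡ 2. → (7, 2)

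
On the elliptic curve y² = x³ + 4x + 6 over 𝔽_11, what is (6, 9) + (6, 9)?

(2, 0)

tangent at (6, 9): λ = (3·6² + 4)/(2·9) ≡ 2/7. 7⁻¹ ≡ 8 (mod 11), so λ ≡ 2·8 ≡ 5.
  x = λ² - 6 - 6 = 25 - 12 ≡ 2; y = λ·(6 - 2) - 9 ≡ 0. → (2, 0)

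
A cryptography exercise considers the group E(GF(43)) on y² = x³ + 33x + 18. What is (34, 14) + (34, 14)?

(16, 16)

tangent at (34, 14): λ = (3·34² + 33)/(2·14) ≡ 18/28. 28⁻¹ ≡ 20 (mod 43), so λ ≡ 18·20 ≡ 16.
  x = λ² - 34 - 34 = 256 - 68 ≡ 16; y = λ·(34 - 16) - 14 ≡ 16. → (16, 16)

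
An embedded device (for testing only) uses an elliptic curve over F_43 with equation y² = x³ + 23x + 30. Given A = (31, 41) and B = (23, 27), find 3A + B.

(15, 40)

First 3A:
Repeated addition: build up to 3A.
2A: tangent at (31, 41): λ = (3·31² + 23)/(2·41) ≡ 25/39. 39⁻¹ ≡ 32 (mod 43) since 39·32 = 1248 ≡ 1, so λ ≡ 25·32 ≡ 26.
  x = λ² - 31 - 31 = 676 - 62 ≡ 12; y = λ·(31 - 12) - 41 ≡ 23. → (12, 23)
3A: (12, 23) + (31, 41). λ = (41 - 23)/(31 - 12) ≡ 18/19 mod 43. 19⁻¹ ≡ 34 (mod 43), so λ ≡ 10.
  x = λ² - 12 - 31 = 100 - 43 ≡ 14; y = λ·(12 - 14) - 23 ≡ 0. → (14, 0)
3A = (14, 0).
Finally 3A + B:
(14, 0) + (23, 27). λ = (27 - 0)/(23 - 14) ≡ 27/9 mod 43. 9⁻¹ ≡ 24 (mod 43) since 9·24 = 216 ≡ 1, so λ ≡ 3.
  x = λ² - 14 - 23 = 9 - 37 ≡ 15; y = λ·(14 - 15) - 0 ≡ 40. → (15, 40)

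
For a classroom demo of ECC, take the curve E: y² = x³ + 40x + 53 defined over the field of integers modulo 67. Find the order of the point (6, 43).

9

2P: tangent at (6, 43): λ = (3·6² + 40)/(2·43) ≡ 14/19. 19⁻¹ ≡ 60 (mod 67) since 19·60 = 1140 ≡ 1, so λ ≡ 14·60 ≡ 36.
  x = λ² - 6 - 6 = 1296 - 12 ≡ 11; y = λ·(6 - 11) - 43 ≡ 45. → (11, 45)
3P: (11, 45) + (6, 43). λ = (43 - 45)/(6 - 11) ≡ 65/62 mod 67. 62⁻¹ ≡ 40 (mod 67), so λ ≡ 54.
  x = λ² - 11 - 6 = 2916 - 17 ≡ 18; y = λ·(11 - 18) - 45 ≡ 46. → (18, 46)
4P: (18, 46) + (6, 43). λ = (43 - 46)/(6 - 18) ≡ 64/55 mod 67. 55⁻¹ ≡ 39 (mod 67), so λ ≡ 17.
  x = λ² - 18 - 6 = 289 - 24 ≡ 64; y = λ·(18 - 64) - 46 ≡ 43. → (64, 43)
5P: (64, 43) + (6, 43). λ = (43 - 43)/(6 - 64) ≡ 0/9 mod 67. 9⁻¹ ≡ 15 (mod 67), so λ ≡ 0.
  x = λ² - 64 - 6 = 0 - 70 ≡ 64; y = λ·(64 - 64) - 43 ≡ 24. → (64, 24)
6P: (64, 24) + (6, 43). λ = (43 - 24)/(6 - 64) ≡ 19/9 mod 67. 9⁻¹ ≡ 15 (mod 67) since 9·15 = 135 ≡ 1, so λ ≡ 17.
  x = λ² - 64 - 6 = 289 - 70 ≡ 18; y = λ·(64 - 18) - 24 ≡ 21. → (18, 21)
7P: (18, 21) + (6, 43). λ = (43 - 21)/(6 - 18) ≡ 22/55 mod 67. 55⁻¹ ≡ 39 (mod 67) since 55·39 = 2145 ≡ 1, so λ ≡ 54.
  x = λ² - 18 - 6 = 2916 - 24 ≡ 11; y = λ·(18 - 11) - 21 ≡ 22. → (11, 22)
8P: (11, 22) + (6, 43). λ = (43 - 22)/(6 - 11) ≡ 21/62 mod 67. 62⁻¹ ≡ 40 (mod 67) since 62·40 = 2480 ≡ 1, so λ ≡ 36.
  x = λ² - 11 - 6 = 1296 - 17 ≡ 6; y = λ·(11 - 6) - 22 ≡ 24. → (6, 24)
9P: (6, 24) + (6, 43): same x and y₁ ≡ -y₂, so the sum is 𝒪.
9P = 𝒪, so the order is 9.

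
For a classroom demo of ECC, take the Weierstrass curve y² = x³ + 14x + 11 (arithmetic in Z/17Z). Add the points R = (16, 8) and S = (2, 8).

(16, 8) + (2, 8). λ = (8 - 8)/(2 - 16) ≡ 0/3 mod 17. 3⁻¹ ≡ 6 (mod 17) since 3·6 = 18 ≡ 1, so λ ≡ 0.
  x = λ² - 16 - 2 = 0 - 18 ≡ 16; y = λ·(16 - 16) - 8 ≡ 9. → (16, 9)

(16, 9)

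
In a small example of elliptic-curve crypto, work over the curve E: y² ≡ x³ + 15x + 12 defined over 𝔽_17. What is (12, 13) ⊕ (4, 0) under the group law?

(12, 13) + (4, 0). λ = (0 - 13)/(4 - 12) ≡ 4/9 mod 17. 9⁻¹ ≡ 2 (mod 17), so λ ≡ 8.
  x = λ² - 12 - 4 = 64 - 16 ≡ 14; y = λ·(12 - 14) - 13 ≡ 5. → (14, 5)

(14, 5)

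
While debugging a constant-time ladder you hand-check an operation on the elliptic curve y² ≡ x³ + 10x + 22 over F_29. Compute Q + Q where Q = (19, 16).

(0, 14)

tangent at (19, 16): λ = (3·19² + 10)/(2·16) ≡ 20/3. 3⁻¹ ≡ 10 (mod 29), so λ ≡ 20·10 ≡ 26.
  x = λ² - 19 - 19 = 676 - 38 ≡ 0; y = λ·(19 - 0) - 16 ≡ 14. → (0, 14)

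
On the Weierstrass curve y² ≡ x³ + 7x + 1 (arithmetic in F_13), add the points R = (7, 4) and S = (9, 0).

(1, 10)

(7, 4) + (9, 0). λ = (0 - 4)/(9 - 7) ≡ 9/2 mod 13. 2⁻¹ ≡ 7 (mod 13), so λ ≡ 11.
  x = λ² - 7 - 9 = 121 - 16 ≡ 1; y = λ·(7 - 1) - 4 ≡ 10. → (1, 10)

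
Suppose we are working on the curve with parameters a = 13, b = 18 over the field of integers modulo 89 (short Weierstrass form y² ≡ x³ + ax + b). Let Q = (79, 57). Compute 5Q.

(53, 8)

Double-and-add on 5 = (101)₂. Start with Q = (79, 57) for the leading 1-bit.
double: tangent at (79, 57): λ = (3·79² + 13)/(2·57) ≡ 46/25. 25⁻¹ ≡ 57 (mod 89) since 25·57 = 1425 ≡ 1, so λ ≡ 46·57 ≡ 41.
  x = λ² - 79 - 79 = 1681 - 158 ≡ 10; y = λ·(79 - 10) - 57 ≡ 13. → (10, 13)
double: tangent at (10, 13): λ = (3·10² + 13)/(2·13) ≡ 46/26. 26⁻¹ ≡ 24 (mod 89), so λ ≡ 46·24 ≡ 36.
  x = λ² - 10 - 10 = 1296 - 20 ≡ 30; y = λ·(10 - 30) - 13 ≡ 68. → (30, 68)
add Q: (30, 68) + (79, 57). λ = (57 - 68)/(79 - 30) ≡ 78/49 mod 89. 49⁻¹ ≡ 20 (mod 89), so λ ≡ 47.
  x = λ² - 30 - 79 = 2209 - 109 ≡ 53; y = λ·(30 - 53) - 68 ≡ 8. → (53, 8)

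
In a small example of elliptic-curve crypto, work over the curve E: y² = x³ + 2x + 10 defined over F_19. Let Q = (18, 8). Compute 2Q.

tangent at (18, 8): λ = (3·18² + 2)/(2·8) ≡ 5/16. 16⁻¹ ≡ 6 (mod 19), so λ ≡ 5·6 ≡ 11.
  x = λ² - 18 - 18 = 121 - 36 ≡ 9; y = λ·(18 - 9) - 8 ≡ 15. → (9, 15)

(9, 15)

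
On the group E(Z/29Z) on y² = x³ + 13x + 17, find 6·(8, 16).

Write P = (8, 16).
Repeated addition: build up to 6P.
2P: tangent at (8, 16): λ = (3·8² + 13)/(2·16) ≡ 2/3. 3⁻¹ ≡ 10 (mod 29) since 3·10 = 30 ≡ 1, so λ ≡ 2·10 ≡ 20.
  x = λ² - 8 - 8 = 400 - 16 ≡ 7; y = λ·(8 - 7) - 16 ≡ 4. → (7, 4)
3P: (7, 4) + (8, 16). λ = (16 - 4)/(8 - 7) ≡ 12/1 mod 29. 1⁻¹ ≡ 1 (mod 29), so λ ≡ 12.
  x = λ² - 7 - 8 = 144 - 15 ≡ 13; y = λ·(7 - 13) - 4 ≡ 11. → (13, 11)
4P: (13, 11) + (8, 16). λ = (16 - 11)/(8 - 13) ≡ 5/24 mod 29. 24⁻¹ ≡ 23 (mod 29), so λ ≡ 28.
  x = λ² - 13 - 8 = 784 - 21 ≡ 9; y = λ·(13 - 9) - 11 ≡ 14. → (9, 14)
5P: (9, 14) + (8, 16). λ = (16 - 14)/(8 - 9) ≡ 2/28 mod 29. 28⁻¹ ≡ 28 (mod 29) since 28·28 = 784 ≡ 1, so λ ≡ 27.
  x = λ² - 9 - 8 = 729 - 17 ≡ 16; y = λ·(9 - 16) - 14 ≡ 0. → (16, 0)
6P: (16, 0) + (8, 16). λ = (16 - 0)/(8 - 16) ≡ 16/21 mod 29. 21⁻¹ ≡ 18 (mod 29) since 21·18 = 378 ≡ 1, so λ ≡ 27.
  x = λ² - 16 - 8 = 729 - 24 ≡ 9; y = λ·(16 - 9) - 0 ≡ 15. → (9, 15)

(9, 15)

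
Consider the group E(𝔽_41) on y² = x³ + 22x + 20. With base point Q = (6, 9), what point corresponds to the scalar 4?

(26, 13)

Double-and-add on 4 = (100)₂. Start with Q = (6, 9) for the leading 1-bit.
double: tangent at (6, 9): λ = (3·6² + 22)/(2·9) ≡ 7/18. 18⁻¹ ≡ 16 (mod 41) since 18·16 = 288 ≡ 1, so λ ≡ 7·16 ≡ 30.
  x = λ² - 6 - 6 = 900 - 12 ≡ 27; y = λ·(6 - 27) - 9 ≡ 17. → (27, 17)
double: tangent at (27, 17): λ = (3·27² + 22)/(2·17) ≡ 36/34. 34⁻¹ ≡ 35 (mod 41) since 34·35 = 1190 ≡ 1, so λ ≡ 36·35 ≡ 30.
  x = λ² - 27 - 27 = 900 - 54 ≡ 26; y = λ·(27 - 26) - 17 ≡ 13. → (26, 13)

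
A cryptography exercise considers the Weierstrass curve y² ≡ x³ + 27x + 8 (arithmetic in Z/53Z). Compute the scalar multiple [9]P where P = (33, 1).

(1, 47)

Repeated addition: build up to 9P.
2P: tangent at (33, 1): λ = (3·33² + 27)/(2·1) ≡ 8/2. 2⁻¹ ≡ 27 (mod 53) since 2·27 = 54 ≡ 1, so λ ≡ 8·27 ≡ 4.
  x = λ² - 33 - 33 = 16 - 66 ≡ 3; y = λ·(33 - 3) - 1 ≡ 13. → (3, 13)
3P: (3, 13) + (33, 1). λ = (1 - 13)/(33 - 3) ≡ 41/30 mod 53. 30⁻¹ ≡ 23 (mod 53), so λ ≡ 42.
  x = λ² - 3 - 33 = 1764 - 36 ≡ 32; y = λ·(3 - 32) - 13 ≡ 41. → (32, 41)
4P: (32, 41) + (33, 1). λ = (1 - 41)/(33 - 32) ≡ 13/1 mod 53. 1⁻¹ ≡ 1 (mod 53), so λ ≡ 13.
  x = λ² - 32 - 33 = 169 - 65 ≡ 51; y = λ·(32 - 51) - 41 ≡ 30. → (51, 30)
5P: (51, 30) + (33, 1). λ = (1 - 30)/(33 - 51) ≡ 24/35 mod 53. 35⁻¹ ≡ 50 (mod 53), so λ ≡ 34.
  x = λ² - 51 - 33 = 1156 - 84 ≡ 12; y = λ·(51 - 12) - 30 ≡ 24. → (12, 24)
6P: (12, 24) + (33, 1). λ = (1 - 24)/(33 - 12) ≡ 30/21 mod 53. 21⁻¹ ≡ 48 (mod 53), so λ ≡ 9.
  x = λ² - 12 - 33 = 81 - 45 ≡ 36; y = λ·(12 - 36) - 24 ≡ 25. → (36, 25)
7P: (36, 25) + (33, 1). λ = (1 - 25)/(33 - 36) ≡ 29/50 mod 53. 50⁻¹ ≡ 35 (mod 53), so λ ≡ 8.
  x = λ² - 36 - 33 = 64 - 69 ≡ 48; y = λ·(36 - 48) - 25 ≡ 38. → (48, 38)
8P: (48, 38) + (33, 1). λ = (1 - 38)/(33 - 48) ≡ 16/38 mod 53. 38⁻¹ ≡ 7 (mod 53) since 38·7 = 266 ≡ 1, so λ ≡ 6.
  x = λ² - 48 - 33 = 36 - 81 ≡ 8; y = λ·(48 - 8) - 38 ≡ 43. → (8, 43)
9P: (8, 43) + (33, 1). λ = (1 - 43)/(33 - 8) ≡ 11/25 mod 53. 25⁻¹ ≡ 17 (mod 53) since 25·17 = 425 ≡ 1, so λ ≡ 28.
  x = λ² - 8 - 33 = 784 - 41 ≡ 1; y = λ·(8 - 1) - 43 ≡ 47. → (1, 47)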